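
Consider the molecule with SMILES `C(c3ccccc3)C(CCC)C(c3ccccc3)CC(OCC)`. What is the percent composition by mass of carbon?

85.11%

Atom tally by fragment:
  C6H5CH2 → C:7 H:7
  CH(CH2CH2CH3) → C:4 H:8
  CH(C6H5) → C:7 H:6
  CH2 → C:1 H:2
  CH2OC2H5 → C:3 H:7 O:1
Element totals:
  C: 22
  H: 30
  O: 1
Molecular formula: C22H30O.
Molar mass = 310.481 g/mol.
Mass from C: 22 × 12.011 = 264.242 g/mol.
%C = 264.242 / 310.481 × 100 = 85.11%.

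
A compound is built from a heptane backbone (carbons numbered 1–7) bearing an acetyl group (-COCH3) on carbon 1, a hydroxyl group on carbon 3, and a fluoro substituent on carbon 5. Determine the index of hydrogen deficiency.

1

Atom tally by fragment:
  CH3COCH2 → C:3 H:5 O:1
  CH2 → C:1 H:2
  CH(OH) → C:1 H:2 O:1
  CH2 → C:1 H:2
  CH(F) → C:1 H:1 F:1
  CH2 → C:1 H:2
  CH3 → C:1 H:3
Element totals:
  C: 9
  H: 17
  F: 1
  O: 2
Molecular formula: C9H17FO2.
DoU = (2C + 2 + N − H − X) / 2 = (2·9 + 2 + 0 − 17 − 1) / 2 = 1.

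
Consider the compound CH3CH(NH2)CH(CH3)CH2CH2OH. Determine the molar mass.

Atom tally by fragment:
  CH3 → C:1 H:3
  CH(NH2) → C:1 H:3 N:1
  CH(CH3) → C:2 H:4
  CH2CH2OH → C:2 H:5 O:1
Element totals:
  C: 6
  H: 15
  N: 1
  O: 1
Molecular formula: C6H15NO.
  M = 6(12.011) + 15(1.008) + 14.007 + 15.999
    = 72.066 + 15.120 + 14.007 + 15.999 = 117.192

117.19 g/mol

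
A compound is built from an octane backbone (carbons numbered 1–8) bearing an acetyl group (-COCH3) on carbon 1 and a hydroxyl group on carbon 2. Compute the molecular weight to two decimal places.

172.27 g/mol

Atom tally by fragment:
  CH3COCH2 → C:3 H:5 O:1
  CH(OH) → C:1 H:2 O:1
  CH2 → C:1 H:2
  CH2 → C:1 H:2
  CH2 → C:1 H:2
  CH2 → C:1 H:2
  CH2 → C:1 H:2
  CH3 → C:1 H:3
Element totals:
  C: 10
  H: 20
  O: 2
Molecular formula: C10H20O2.
  M = 10(12.011) + 20(1.008) + 2(15.999)
    = 120.110 + 20.160 + 31.998 = 172.268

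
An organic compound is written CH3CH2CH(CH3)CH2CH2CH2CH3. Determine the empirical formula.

C4H9

Atom tally by fragment:
  CH3 → C:1 H:3
  CH2 → C:1 H:2
  CH(CH3) → C:2 H:4
  CH2 → C:1 H:2
  CH2 → C:1 H:2
  CH2 → C:1 H:2
  CH3 → C:1 H:3
Element totals:
  C: 8
  H: 18
Molecular formula: C8H18.
gcd of subscripts = 2; dividing each by 2:
  C: 8/2 = 4
  H: 18/2 = 9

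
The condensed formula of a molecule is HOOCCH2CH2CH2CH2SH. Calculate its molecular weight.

Element totals:
  C: 5
  H: 10
  O: 2
  S: 1
Molecular formula: C5H10O2S.
  M = 5(12.011) + 10(1.008) + 2(15.999) + 32.06
    = 60.055 + 10.080 + 31.998 + 32.060 = 134.193

134.19 g/mol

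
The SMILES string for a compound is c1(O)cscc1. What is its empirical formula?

C4H4OS

Atom tally by fragment:
  thiophene ring core → C:4 H:4 S:1
  (− 1 ring H displaced by substituents)
  + OH → O:1 H:1
Element totals:
  C: 4
  H: 4
  O: 1
  S: 1
Molecular formula: C4H4OS.
gcd of subscripts (4, 4, 1, 1) = 1, so the empirical formula equals the molecular formula.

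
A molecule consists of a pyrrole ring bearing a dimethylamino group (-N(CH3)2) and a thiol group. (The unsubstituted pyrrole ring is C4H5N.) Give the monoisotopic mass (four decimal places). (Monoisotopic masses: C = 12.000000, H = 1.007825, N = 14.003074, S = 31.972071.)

Atom tally by fragment:
  pyrrole ring core → C:4 H:5 N:1
  (− 2 ring H displaced by substituents)
  + N(CH3)2 → N:1 C:2 H:6
  + SH → S:1 H:1
Element totals:
  C: 6
  H: 10
  N: 2
  S: 1
Molecular formula: C6H10N2S.
  M = 6(12.0) + 10(1.007825) + 2(14.003074) + 31.972071
    = 72.000000 + 10.078250 + 28.006148 + 31.972071 = 142.056469

142.0565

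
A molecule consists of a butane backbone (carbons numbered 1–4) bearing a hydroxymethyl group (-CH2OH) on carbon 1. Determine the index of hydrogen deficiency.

Atom tally by fragment:
  HOCH2CH2 → C:2 H:5 O:1
  CH2 → C:1 H:2
  CH2 → C:1 H:2
  CH3 → C:1 H:3
Element totals:
  C: 5
  H: 12
  O: 1
Molecular formula: C5H12O.
DoU = (2C + 2 + N − H − X) / 2 = (2·5 + 2 + 0 − 12 − 0) / 2 = 0.

0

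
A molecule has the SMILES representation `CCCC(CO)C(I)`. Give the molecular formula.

C6H13IO

Atom tally by fragment:
  CH3 → C:1 H:3
  CH2 → C:1 H:2
  CH2 → C:1 H:2
  CH(CH2OH) → C:2 H:4 O:1
  CH2I → C:1 H:2 I:1
Element totals:
  C: 6
  H: 13
  I: 1
  O: 1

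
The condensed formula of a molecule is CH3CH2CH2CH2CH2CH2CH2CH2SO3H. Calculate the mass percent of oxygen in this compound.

24.70%

Element totals:
  C: 8
  H: 18
  O: 3
  S: 1
Molecular formula: C8H18O3S.
Molar mass = 194.289 g/mol.
Mass from O: 3 × 15.999 = 47.997 g/mol.
%O = 47.997 / 194.289 × 100 = 24.70%.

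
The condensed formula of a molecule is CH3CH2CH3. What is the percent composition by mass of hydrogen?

18.29%

Atom tally by fragment:
  CH3 → C:1 H:3
  CH2 → C:1 H:2
  CH3 → C:1 H:3
Element totals:
  C: 3
  H: 8
Molecular formula: C3H8.
Molar mass = 44.097 g/mol.
Mass from H: 8 × 1.008 = 8.064 g/mol.
%H = 8.064 / 44.097 × 100 = 18.29%.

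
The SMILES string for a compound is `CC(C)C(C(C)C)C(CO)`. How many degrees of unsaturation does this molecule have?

Atom tally by fragment:
  CH3 → C:1 H:3
  CH(CH3) → C:2 H:4
  CH(CH(CH3)2) → C:4 H:8
  CH2CH2OH → C:2 H:5 O:1
Element totals:
  C: 9
  H: 20
  O: 1
Molecular formula: C9H20O.
DoU = (2C + 2 + N − H − X) / 2 = (2·9 + 2 + 0 − 20 − 0) / 2 = 0.

0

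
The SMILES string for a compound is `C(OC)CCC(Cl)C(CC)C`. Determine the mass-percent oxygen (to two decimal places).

8.95%

Atom tally by fragment:
  CH3OCH2 → C:2 H:5 O:1
  CH2 → C:1 H:2
  CH2 → C:1 H:2
  CH(Cl) → C:1 H:1 Cl:1
  CH(C2H5) → C:3 H:6
  CH3 → C:1 H:3
Element totals:
  C: 9
  H: 19
  Cl: 1
  O: 1
Molecular formula: C9H19ClO.
Molar mass = 178.700 g/mol.
Mass from O: 1 × 15.999 = 15.999 g/mol.
%O = 15.999 / 178.700 × 100 = 8.95%.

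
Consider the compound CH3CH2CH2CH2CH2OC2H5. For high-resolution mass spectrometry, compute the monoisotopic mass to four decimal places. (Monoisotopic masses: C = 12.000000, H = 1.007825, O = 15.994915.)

116.1201

Element totals:
  C: 7
  H: 16
  O: 1
Molecular formula: C7H16O.
  M = 7(12.0) + 16(1.007825) + 15.994915
    = 84.000000 + 16.125200 + 15.994915 = 116.120115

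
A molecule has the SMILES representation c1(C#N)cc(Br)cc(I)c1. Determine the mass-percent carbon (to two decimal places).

Atom tally by fragment:
  benzene ring core → C:6 H:6
  (− 3 ring H displaced by substituents)
  + CN → C:1 N:1
  + Br → Br:1
  + I → I:1
Element totals:
  C: 7
  H: 3
  Br: 1
  I: 1
  N: 1
Molecular formula: C7H3BrIN.
Molar mass = 307.916 g/mol.
Mass from C: 7 × 12.011 = 84.077 g/mol.
%C = 84.077 / 307.916 × 100 = 27.31%.

27.31%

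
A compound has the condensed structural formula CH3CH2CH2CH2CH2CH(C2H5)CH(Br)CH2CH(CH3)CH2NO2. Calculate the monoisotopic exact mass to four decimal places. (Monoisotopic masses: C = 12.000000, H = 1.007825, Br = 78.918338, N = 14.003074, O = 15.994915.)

Atom tally by fragment:
  CH3 → C:1 H:3
  CH2 → C:1 H:2
  CH2 → C:1 H:2
  CH2 → C:1 H:2
  CH2 → C:1 H:2
  CH(C2H5) → C:3 H:6
  CH(Br) → C:1 H:1 Br:1
  CH2 → C:1 H:2
  CH(CH3) → C:2 H:4
  CH2NO2 → C:1 H:2 N:1 O:2
Element totals:
  C: 13
  H: 26
  Br: 1
  N: 1
  O: 2
Molecular formula: C13H26BrNO2.
  M = 13(12.0) + 26(1.007825) + 78.918338 + 14.003074 + 2(15.994915)
    = 156.000000 + 26.203450 + 78.918338 + 14.003074 + 31.989830 = 307.114692

307.1147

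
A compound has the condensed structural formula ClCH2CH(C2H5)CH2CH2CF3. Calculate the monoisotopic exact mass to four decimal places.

Atom tally by fragment:
  ClCH2 → C:1 H:2 Cl:1
  CH(C2H5) → C:3 H:6
  CH2 → C:1 H:2
  CH2CF3 → C:2 H:2 F:3
Element totals:
  C: 7
  H: 12
  Cl: 1
  F: 3
Molecular formula: C7H12ClF3.
  M = 7(12.0) + 12(1.007825) + 34.968853 + 3(18.998403)
    = 84.000000 + 12.093900 + 34.968853 + 56.995209 = 188.057962

188.0580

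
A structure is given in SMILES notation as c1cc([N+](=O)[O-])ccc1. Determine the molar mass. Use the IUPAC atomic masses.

123.11 g/mol

Atom tally by fragment:
  benzene ring core → C:6 H:6
  (− 1 ring H displaced by substituents)
  + NO2 → N:1 O:2
Element totals:
  C: 6
  H: 5
  N: 1
  O: 2
Molecular formula: C6H5NO2.
  M = 6(12.011) + 5(1.008) + 14.007 + 2(15.999)
    = 72.066 + 5.040 + 14.007 + 31.998 = 123.111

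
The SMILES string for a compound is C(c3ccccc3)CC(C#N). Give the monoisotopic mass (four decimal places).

145.0891

Atom tally by fragment:
  C6H5CH2 → C:7 H:7
  CH2 → C:1 H:2
  CH2CN → C:2 H:2 N:1
Element totals:
  C: 10
  H: 11
  N: 1
Molecular formula: C10H11N.
  M = 10(12.0) + 11(1.007825) + 14.003074
    = 120.000000 + 11.086075 + 14.003074 = 145.089149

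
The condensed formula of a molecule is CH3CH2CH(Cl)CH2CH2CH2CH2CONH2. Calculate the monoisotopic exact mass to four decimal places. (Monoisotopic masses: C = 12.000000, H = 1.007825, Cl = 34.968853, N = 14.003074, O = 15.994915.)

Atom tally by fragment:
  CH3 → C:1 H:3
  CH2 → C:1 H:2
  CH(Cl) → C:1 H:1 Cl:1
  CH2 → C:1 H:2
  CH2 → C:1 H:2
  CH2 → C:1 H:2
  CH2CONH2 → C:2 H:4 O:1 N:1
Element totals:
  C: 8
  H: 16
  Cl: 1
  N: 1
  O: 1
Molecular formula: C8H16ClNO.
  M = 8(12.0) + 16(1.007825) + 34.968853 + 14.003074 + 15.994915
    = 96.000000 + 16.125200 + 34.968853 + 14.003074 + 15.994915 = 177.092042

177.0920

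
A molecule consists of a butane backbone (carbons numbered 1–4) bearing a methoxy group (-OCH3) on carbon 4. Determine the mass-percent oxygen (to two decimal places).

18.15%

Atom tally by fragment:
  CH3 → C:1 H:3
  CH2 → C:1 H:2
  CH2 → C:1 H:2
  CH2OCH3 → C:2 H:5 O:1
Element totals:
  C: 5
  H: 12
  O: 1
Molecular formula: C5H12O.
Molar mass = 88.150 g/mol.
Mass from O: 1 × 15.999 = 15.999 g/mol.
%O = 15.999 / 88.150 × 100 = 18.15%.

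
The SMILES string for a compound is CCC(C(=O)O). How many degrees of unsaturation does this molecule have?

Atom tally by fragment:
  CH3 → C:1 H:3
  CH2 → C:1 H:2
  CH2COOH → C:2 H:3 O:2
Element totals:
  C: 4
  H: 8
  O: 2
Molecular formula: C4H8O2.
DoU = (2C + 2 + N − H − X) / 2 = (2·4 + 2 + 0 − 8 − 0) / 2 = 1.

1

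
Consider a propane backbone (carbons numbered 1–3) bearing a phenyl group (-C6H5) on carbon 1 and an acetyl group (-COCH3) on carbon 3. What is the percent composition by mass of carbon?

Atom tally by fragment:
  C6H5CH2 → C:7 H:7
  CH2 → C:1 H:2
  CH2COCH3 → C:3 H:5 O:1
Element totals:
  C: 11
  H: 14
  O: 1
Molecular formula: C11H14O.
Molar mass = 162.232 g/mol.
Mass from C: 11 × 12.011 = 132.121 g/mol.
%C = 132.121 / 162.232 × 100 = 81.44%.

81.44%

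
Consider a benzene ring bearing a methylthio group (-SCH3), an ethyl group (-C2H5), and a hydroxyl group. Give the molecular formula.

Atom tally by fragment:
  benzene ring core → C:6 H:6
  (− 3 ring H displaced by substituents)
  + SCH3 → C:1 H:3 S:1
  + C2H5 → C:2 H:5
  + OH → O:1 H:1
Element totals:
  C: 9
  H: 12
  O: 1
  S: 1

C9H12OS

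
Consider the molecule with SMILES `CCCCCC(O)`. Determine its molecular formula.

Atom tally by fragment:
  CH3 → C:1 H:3
  CH2 → C:1 H:2
  CH2 → C:1 H:2
  CH2 → C:1 H:2
  CH2 → C:1 H:2
  CH2OH → C:1 H:3 O:1
Element totals:
  C: 6
  H: 14
  O: 1

C6H14O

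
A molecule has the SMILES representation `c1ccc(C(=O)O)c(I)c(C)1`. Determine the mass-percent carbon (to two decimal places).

36.67%

Atom tally by fragment:
  benzene ring core → C:6 H:6
  (− 3 ring H displaced by substituents)
  + COOH → C:1 H:1 O:2
  + I → I:1
  + CH3 → C:1 H:3
Element totals:
  C: 8
  H: 7
  I: 1
  O: 2
Molecular formula: C8H7IO2.
Molar mass = 262.046 g/mol.
Mass from C: 8 × 12.011 = 96.088 g/mol.
%C = 96.088 / 262.046 × 100 = 36.67%.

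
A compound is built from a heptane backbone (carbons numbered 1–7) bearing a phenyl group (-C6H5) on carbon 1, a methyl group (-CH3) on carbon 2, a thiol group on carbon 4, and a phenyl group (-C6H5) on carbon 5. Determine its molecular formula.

Atom tally by fragment:
  C6H5CH2 → C:7 H:7
  CH(CH3) → C:2 H:4
  CH2 → C:1 H:2
  CH(SH) → C:1 H:2 S:1
  CH(C6H5) → C:7 H:6
  CH2 → C:1 H:2
  CH3 → C:1 H:3
Element totals:
  C: 20
  H: 26
  S: 1

C20H26S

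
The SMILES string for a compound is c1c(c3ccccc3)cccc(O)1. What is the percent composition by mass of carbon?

Atom tally by fragment:
  benzene ring core → C:6 H:6
  (− 2 ring H displaced by substituents)
  + C6H5 → C:6 H:5
  + OH → O:1 H:1
Element totals:
  C: 12
  H: 10
  O: 1
Molecular formula: C12H10O.
Molar mass = 170.211 g/mol.
Mass from C: 12 × 12.011 = 144.132 g/mol.
%C = 144.132 / 170.211 × 100 = 84.68%.

84.68%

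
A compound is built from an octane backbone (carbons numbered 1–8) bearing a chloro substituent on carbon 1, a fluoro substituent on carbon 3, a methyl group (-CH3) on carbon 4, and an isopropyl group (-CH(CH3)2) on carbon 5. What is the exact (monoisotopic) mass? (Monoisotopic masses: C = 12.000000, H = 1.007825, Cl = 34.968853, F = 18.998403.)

222.1551

Atom tally by fragment:
  ClCH2 → C:1 H:2 Cl:1
  CH2 → C:1 H:2
  CH(F) → C:1 H:1 F:1
  CH(CH3) → C:2 H:4
  CH(CH(CH3)2) → C:4 H:8
  CH2 → C:1 H:2
  CH2 → C:1 H:2
  CH3 → C:1 H:3
Element totals:
  C: 12
  H: 24
  Cl: 1
  F: 1
Molecular formula: C12H24ClF.
  M = 12(12.0) + 24(1.007825) + 34.968853 + 18.998403
    = 144.000000 + 24.187800 + 34.968853 + 18.998403 = 222.155056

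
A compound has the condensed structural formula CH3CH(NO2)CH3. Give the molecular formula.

Atom tally by fragment:
  CH3 → C:1 H:3
  CH(NO2) → C:1 H:1 N:1 O:2
  CH3 → C:1 H:3
Element totals:
  C: 3
  H: 7
  N: 1
  O: 2

C3H7NO2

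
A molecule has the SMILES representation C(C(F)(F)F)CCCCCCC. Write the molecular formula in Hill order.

Atom tally by fragment:
  F3CCH2 → C:2 H:2 F:3
  CH2 → C:1 H:2
  CH2 → C:1 H:2
  CH2 → C:1 H:2
  CH2 → C:1 H:2
  CH2 → C:1 H:2
  CH2 → C:1 H:2
  CH3 → C:1 H:3
Element totals:
  C: 9
  H: 17
  F: 3

C9H17F3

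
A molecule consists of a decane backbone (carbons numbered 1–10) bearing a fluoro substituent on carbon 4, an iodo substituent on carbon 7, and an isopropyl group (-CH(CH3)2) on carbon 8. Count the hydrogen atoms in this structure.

Atom tally by fragment:
  CH3 → C:1 H:3
  CH2 → C:1 H:2
  CH2 → C:1 H:2
  CH(F) → C:1 H:1 F:1
  CH2 → C:1 H:2
  CH2 → C:1 H:2
  CH(I) → C:1 H:1 I:1
  CH(CH(CH3)2) → C:4 H:8
  CH2 → C:1 H:2
  CH3 → C:1 H:3
Element totals:
  C: 13
  H: 26
  F: 1
  I: 1

26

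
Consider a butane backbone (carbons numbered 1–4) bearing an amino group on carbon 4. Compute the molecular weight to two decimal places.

Atom tally by fragment:
  CH3 → C:1 H:3
  CH2 → C:1 H:2
  CH2 → C:1 H:2
  CH2NH2 → C:1 H:4 N:1
Element totals:
  C: 4
  H: 11
  N: 1
Molecular formula: C4H11N.
  M = 4(12.011) + 11(1.008) + 14.007
    = 48.044 + 11.088 + 14.007 = 73.139

73.14 g/mol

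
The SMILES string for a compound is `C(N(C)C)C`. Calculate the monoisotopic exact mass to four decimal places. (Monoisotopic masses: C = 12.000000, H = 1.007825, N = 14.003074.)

73.0891

Atom tally by fragment:
  (CH3)2NCH2 → C:3 H:8 N:1
  CH3 → C:1 H:3
Element totals:
  C: 4
  H: 11
  N: 1
Molecular formula: C4H11N.
  M = 4(12.0) + 11(1.007825) + 14.003074
    = 48.000000 + 11.086075 + 14.003074 = 73.089149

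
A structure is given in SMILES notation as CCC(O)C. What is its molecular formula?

C4H10O

Atom tally by fragment:
  CH3 → C:1 H:3
  CH2 → C:1 H:2
  CH(OH) → C:1 H:2 O:1
  CH3 → C:1 H:3
Element totals:
  C: 4
  H: 10
  O: 1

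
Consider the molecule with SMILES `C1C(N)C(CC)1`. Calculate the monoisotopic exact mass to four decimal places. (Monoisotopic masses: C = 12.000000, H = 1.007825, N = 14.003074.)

Atom tally by fragment:
  cyclopropane ring core → C:3 H:6
  (− 2 ring H displaced by substituents)
  + NH2 → N:1 H:2
  + C2H5 → C:2 H:5
Element totals:
  C: 5
  H: 11
  N: 1
Molecular formula: C5H11N.
  M = 5(12.0) + 11(1.007825) + 14.003074
    = 60.000000 + 11.086075 + 14.003074 = 85.089149

85.0891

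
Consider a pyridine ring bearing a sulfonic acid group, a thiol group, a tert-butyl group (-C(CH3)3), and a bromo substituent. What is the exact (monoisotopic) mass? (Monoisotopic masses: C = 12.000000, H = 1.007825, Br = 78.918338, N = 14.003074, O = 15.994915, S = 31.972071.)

Atom tally by fragment:
  pyridine ring core → C:5 H:5 N:1
  (− 4 ring H displaced by substituents)
  + SO3H → S:1 O:3 H:1
  + SH → S:1 H:1
  + C(CH3)3 → C:4 H:9
  + Br → Br:1
Element totals:
  C: 9
  H: 12
  Br: 1
  N: 1
  O: 3
  S: 2
Molecular formula: C9H12BrNO3S2.
  M = 9(12.0) + 12(1.007825) + 78.918338 + 14.003074 + 3(15.994915) + 2(31.972071)
    = 108.000000 + 12.093900 + 78.918338 + 14.003074 + 47.984745 + 63.944142 = 324.944199

324.9442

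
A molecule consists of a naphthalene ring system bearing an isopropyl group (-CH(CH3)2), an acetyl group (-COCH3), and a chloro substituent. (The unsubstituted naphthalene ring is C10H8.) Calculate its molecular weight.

246.73 g/mol

Atom tally by fragment:
  naphthalene ring system core → C:10 H:8
  (− 3 ring H displaced by substituents)
  + CH(CH3)2 → C:3 H:7
  + COCH3 → C:2 H:3 O:1
  + Cl → Cl:1
Element totals:
  C: 15
  H: 15
  Cl: 1
  O: 1
Molecular formula: C15H15ClO.
  M = 15(12.011) + 15(1.008) + 35.45 + 15.999
    = 180.165 + 15.120 + 35.450 + 15.999 = 246.734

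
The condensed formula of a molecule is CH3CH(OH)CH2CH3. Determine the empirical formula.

C4H10O

Atom tally by fragment:
  CH3 → C:1 H:3
  CH(OH) → C:1 H:2 O:1
  CH2 → C:1 H:2
  CH3 → C:1 H:3
Element totals:
  C: 4
  H: 10
  O: 1
Molecular formula: C4H10O.
gcd of subscripts (4, 10, 1) = 1, so the empirical formula equals the molecular formula.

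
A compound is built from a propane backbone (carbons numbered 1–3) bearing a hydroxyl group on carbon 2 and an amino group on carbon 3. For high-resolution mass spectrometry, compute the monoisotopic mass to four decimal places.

Atom tally by fragment:
  CH3 → C:1 H:3
  CH(OH) → C:1 H:2 O:1
  CH2NH2 → C:1 H:4 N:1
Element totals:
  C: 3
  H: 9
  N: 1
  O: 1
Molecular formula: C3H9NO.
  M = 3(12.0) + 9(1.007825) + 14.003074 + 15.994915
    = 36.000000 + 9.070425 + 14.003074 + 15.994915 = 75.068414

75.0684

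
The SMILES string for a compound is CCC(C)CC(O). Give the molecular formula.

Atom tally by fragment:
  CH3 → C:1 H:3
  CH2 → C:1 H:2
  CH(CH3) → C:2 H:4
  CH2 → C:1 H:2
  CH2OH → C:1 H:3 O:1
Element totals:
  C: 6
  H: 14
  O: 1

C6H14O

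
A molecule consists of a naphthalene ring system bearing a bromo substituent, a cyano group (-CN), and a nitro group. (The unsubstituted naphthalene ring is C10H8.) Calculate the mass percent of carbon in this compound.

Atom tally by fragment:
  naphthalene ring system core → C:10 H:8
  (− 3 ring H displaced by substituents)
  + Br → Br:1
  + CN → C:1 N:1
  + NO2 → N:1 O:2
Element totals:
  C: 11
  H: 5
  Br: 1
  N: 2
  O: 2
Molecular formula: C11H5BrN2O2.
Molar mass = 277.077 g/mol.
Mass from C: 11 × 12.011 = 132.121 g/mol.
%C = 132.121 / 277.077 × 100 = 47.68%.

47.68%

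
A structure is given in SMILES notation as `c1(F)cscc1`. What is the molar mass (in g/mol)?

102.13 g/mol

Atom tally by fragment:
  thiophene ring core → C:4 H:4 S:1
  (− 1 ring H displaced by substituents)
  + F → F:1
Element totals:
  C: 4
  H: 3
  F: 1
  S: 1
Molecular formula: C4H3FS.
  M = 4(12.011) + 3(1.008) + 18.998 + 32.06
    = 48.044 + 3.024 + 18.998 + 32.060 = 102.126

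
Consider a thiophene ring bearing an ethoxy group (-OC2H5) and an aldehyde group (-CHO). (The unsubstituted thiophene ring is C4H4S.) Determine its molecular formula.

Atom tally by fragment:
  thiophene ring core → C:4 H:4 S:1
  (− 2 ring H displaced by substituents)
  + OC2H5 → C:2 H:5 O:1
  + CHO → C:1 H:1 O:1
Element totals:
  C: 7
  H: 8
  O: 2
  S: 1

C7H8O2S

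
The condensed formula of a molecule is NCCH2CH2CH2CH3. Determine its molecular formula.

C5H9N

Element totals:
  C: 5
  H: 9
  N: 1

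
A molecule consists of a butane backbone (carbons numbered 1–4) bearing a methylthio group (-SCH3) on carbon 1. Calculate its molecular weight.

Atom tally by fragment:
  CH3SCH2 → C:2 H:5 S:1
  CH2 → C:1 H:2
  CH2 → C:1 H:2
  CH3 → C:1 H:3
Element totals:
  C: 5
  H: 12
  S: 1
Molecular formula: C5H12S.
  M = 5(12.011) + 12(1.008) + 32.06
    = 60.055 + 12.096 + 32.060 = 104.211

104.21 g/mol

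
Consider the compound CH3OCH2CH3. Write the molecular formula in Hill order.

C3H8O

Element totals:
  C: 3
  H: 8
  O: 1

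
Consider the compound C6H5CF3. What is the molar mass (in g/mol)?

Atom tally by fragment:
  benzene ring core → C:6 H:6
  (− 1 ring H displaced by substituents)
  + CF3 → C:1 F:3
Element totals:
  C: 7
  H: 5
  F: 3
Molecular formula: C7H5F3.
  M = 7(12.011) + 5(1.008) + 3(18.998)
    = 84.077 + 5.040 + 56.994 = 146.111

146.11 g/mol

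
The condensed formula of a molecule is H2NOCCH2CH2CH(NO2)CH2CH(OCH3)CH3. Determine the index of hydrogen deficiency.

Element totals:
  C: 8
  H: 16
  N: 2
  O: 4
Molecular formula: C8H16N2O4.
DoU = (2C + 2 + N − H − X) / 2 = (2·8 + 2 + 2 − 16 − 0) / 2 = 2.

2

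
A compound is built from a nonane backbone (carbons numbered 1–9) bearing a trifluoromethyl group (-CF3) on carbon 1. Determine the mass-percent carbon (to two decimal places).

Atom tally by fragment:
  F3CCH2 → C:2 H:2 F:3
  CH2 → C:1 H:2
  CH2 → C:1 H:2
  CH2 → C:1 H:2
  CH2 → C:1 H:2
  CH2 → C:1 H:2
  CH2 → C:1 H:2
  CH2 → C:1 H:2
  CH3 → C:1 H:3
Element totals:
  C: 10
  H: 19
  F: 3
Molecular formula: C10H19F3.
Molar mass = 196.256 g/mol.
Mass from C: 10 × 12.011 = 120.110 g/mol.
%C = 120.110 / 196.256 × 100 = 61.20%.

61.20%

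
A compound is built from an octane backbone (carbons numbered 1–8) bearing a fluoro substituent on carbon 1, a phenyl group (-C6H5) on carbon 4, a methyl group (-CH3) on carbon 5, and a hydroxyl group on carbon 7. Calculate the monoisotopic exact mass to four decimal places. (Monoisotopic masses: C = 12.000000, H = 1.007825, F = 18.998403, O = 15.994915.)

Atom tally by fragment:
  FCH2 → C:1 H:2 F:1
  CH2 → C:1 H:2
  CH2 → C:1 H:2
  CH(C6H5) → C:7 H:6
  CH(CH3) → C:2 H:4
  CH2 → C:1 H:2
  CH(OH) → C:1 H:2 O:1
  CH3 → C:1 H:3
Element totals:
  C: 15
  H: 23
  F: 1
  O: 1
Molecular formula: C15H23FO.
  M = 15(12.0) + 23(1.007825) + 18.998403 + 15.994915
    = 180.000000 + 23.179975 + 18.998403 + 15.994915 = 238.173293

238.1733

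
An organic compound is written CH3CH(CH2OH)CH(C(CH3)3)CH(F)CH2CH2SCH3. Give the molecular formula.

Element totals:
  C: 12
  H: 25
  F: 1
  O: 1
  S: 1

C12H25FOS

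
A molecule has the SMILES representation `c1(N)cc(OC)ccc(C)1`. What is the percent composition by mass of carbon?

70.04%

Atom tally by fragment:
  benzene ring core → C:6 H:6
  (− 3 ring H displaced by substituents)
  + NH2 → N:1 H:2
  + OCH3 → C:1 H:3 O:1
  + CH3 → C:1 H:3
Element totals:
  C: 8
  H: 11
  N: 1
  O: 1
Molecular formula: C8H11NO.
Molar mass = 137.182 g/mol.
Mass from C: 8 × 12.011 = 96.088 g/mol.
%C = 96.088 / 137.182 × 100 = 70.04%.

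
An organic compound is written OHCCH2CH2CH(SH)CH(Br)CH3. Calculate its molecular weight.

Atom tally by fragment:
  OHCCH2 → C:2 H:3 O:1
  CH2 → C:1 H:2
  CH(SH) → C:1 H:2 S:1
  CH(Br) → C:1 H:1 Br:1
  CH3 → C:1 H:3
Element totals:
  C: 6
  H: 11
  Br: 1
  O: 1
  S: 1
Molecular formula: C6H11BrOS.
  M = 6(12.011) + 11(1.008) + 79.904 + 15.999 + 32.06
    = 72.066 + 11.088 + 79.904 + 15.999 + 32.060 = 211.117

211.12 g/mol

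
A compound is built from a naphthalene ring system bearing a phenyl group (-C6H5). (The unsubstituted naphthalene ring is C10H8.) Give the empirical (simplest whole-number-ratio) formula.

Atom tally by fragment:
  naphthalene ring system core → C:10 H:8
  (− 1 ring H displaced by substituents)
  + C6H5 → C:6 H:5
Element totals:
  C: 16
  H: 12
Molecular formula: C16H12.
gcd of subscripts = 4; dividing each by 4:
  C: 16/4 = 4
  H: 12/4 = 3

C4H3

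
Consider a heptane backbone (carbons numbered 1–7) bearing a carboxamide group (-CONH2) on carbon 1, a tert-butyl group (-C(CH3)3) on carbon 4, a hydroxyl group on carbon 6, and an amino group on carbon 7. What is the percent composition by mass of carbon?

Atom tally by fragment:
  H2NOCCH2 → C:2 H:4 O:1 N:1
  CH2 → C:1 H:2
  CH2 → C:1 H:2
  CH(C(CH3)3) → C:5 H:10
  CH2 → C:1 H:2
  CH(OH) → C:1 H:2 O:1
  CH2NH2 → C:1 H:4 N:1
Element totals:
  C: 12
  H: 26
  N: 2
  O: 2
Molecular formula: C12H26N2O2.
Molar mass = 230.352 g/mol.
Mass from C: 12 × 12.011 = 144.132 g/mol.
%C = 144.132 / 230.352 × 100 = 62.57%.

62.57%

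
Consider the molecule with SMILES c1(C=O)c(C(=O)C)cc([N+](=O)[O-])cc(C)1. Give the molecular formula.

Atom tally by fragment:
  benzene ring core → C:6 H:6
  (− 4 ring H displaced by substituents)
  + CHO → C:1 H:1 O:1
  + COCH3 → C:2 H:3 O:1
  + NO2 → N:1 O:2
  + CH3 → C:1 H:3
Element totals:
  C: 10
  H: 9
  N: 1
  O: 4

C10H9NO4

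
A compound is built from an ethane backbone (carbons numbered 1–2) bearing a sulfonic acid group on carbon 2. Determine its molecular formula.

C2H6O3S

Atom tally by fragment:
  CH3 → C:1 H:3
  CH2SO3H → C:1 H:3 S:1 O:3
Element totals:
  C: 2
  H: 6
  O: 3
  S: 1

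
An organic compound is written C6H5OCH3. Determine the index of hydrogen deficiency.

4

Element totals:
  C: 7
  H: 8
  O: 1
Molecular formula: C7H8O.
DoU = (2C + 2 + N − H − X) / 2 = (2·7 + 2 + 0 − 8 − 0) / 2 = 4.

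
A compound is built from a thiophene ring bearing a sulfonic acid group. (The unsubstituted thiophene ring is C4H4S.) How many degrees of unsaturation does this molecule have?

Atom tally by fragment:
  thiophene ring core → C:4 H:4 S:1
  (− 1 ring H displaced by substituents)
  + SO3H → S:1 O:3 H:1
Element totals:
  C: 4
  H: 4
  O: 3
  S: 2
Molecular formula: C4H4O3S2.
DoU = (2C + 2 + N − H − X) / 2 = (2·4 + 2 + 0 − 4 − 0) / 2 = 3.

3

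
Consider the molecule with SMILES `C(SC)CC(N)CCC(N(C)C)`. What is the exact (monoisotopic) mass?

190.1504

Atom tally by fragment:
  CH3SCH2 → C:2 H:5 S:1
  CH2 → C:1 H:2
  CH(NH2) → C:1 H:3 N:1
  CH2 → C:1 H:2
  CH2 → C:1 H:2
  CH2N(CH3)2 → C:3 H:8 N:1
Element totals:
  C: 9
  H: 22
  N: 2
  S: 1
Molecular formula: C9H22N2S.
  M = 9(12.0) + 22(1.007825) + 2(14.003074) + 31.972071
    = 108.000000 + 22.172150 + 28.006148 + 31.972071 = 190.150369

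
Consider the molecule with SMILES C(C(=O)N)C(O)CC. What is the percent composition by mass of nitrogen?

11.96%

Atom tally by fragment:
  H2NOCCH2 → C:2 H:4 O:1 N:1
  CH(OH) → C:1 H:2 O:1
  CH2 → C:1 H:2
  CH3 → C:1 H:3
Element totals:
  C: 5
  H: 11
  N: 1
  O: 2
Molecular formula: C5H11NO2.
Molar mass = 117.148 g/mol.
Mass from N: 1 × 14.007 = 14.007 g/mol.
%N = 14.007 / 117.148 × 100 = 11.96%.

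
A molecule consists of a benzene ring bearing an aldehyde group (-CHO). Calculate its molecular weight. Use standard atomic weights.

106.12 g/mol

Atom tally by fragment:
  benzene ring core → C:6 H:6
  (− 1 ring H displaced by substituents)
  + CHO → C:1 H:1 O:1
Element totals:
  C: 7
  H: 6
  O: 1
Molecular formula: C7H6O.
  M = 7(12.011) + 6(1.008) + 15.999
    = 84.077 + 6.048 + 15.999 = 106.124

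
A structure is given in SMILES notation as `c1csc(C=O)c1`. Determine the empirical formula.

Atom tally by fragment:
  thiophene ring core → C:4 H:4 S:1
  (− 1 ring H displaced by substituents)
  + CHO → C:1 H:1 O:1
Element totals:
  C: 5
  H: 4
  O: 1
  S: 1
Molecular formula: C5H4OS.
gcd of subscripts (5, 4, 1, 1) = 1, so the empirical formula equals the molecular formula.

C5H4OS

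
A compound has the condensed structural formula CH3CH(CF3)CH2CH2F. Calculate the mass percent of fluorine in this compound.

Element totals:
  C: 5
  H: 8
  F: 4
Molecular formula: C5H8F4.
Molar mass = 144.111 g/mol.
Mass from F: 4 × 18.998 = 75.992 g/mol.
%F = 75.992 / 144.111 × 100 = 52.73%.

52.73%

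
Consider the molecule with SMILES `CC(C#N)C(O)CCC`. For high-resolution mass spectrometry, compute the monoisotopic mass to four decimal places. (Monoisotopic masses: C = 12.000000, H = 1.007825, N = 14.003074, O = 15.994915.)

127.0997

Atom tally by fragment:
  CH3 → C:1 H:3
  CH(CN) → C:2 H:1 N:1
  CH(OH) → C:1 H:2 O:1
  CH2 → C:1 H:2
  CH2 → C:1 H:2
  CH3 → C:1 H:3
Element totals:
  C: 7
  H: 13
  N: 1
  O: 1
Molecular formula: C7H13NO.
  M = 7(12.0) + 13(1.007825) + 14.003074 + 15.994915
    = 84.000000 + 13.101725 + 14.003074 + 15.994915 = 127.099714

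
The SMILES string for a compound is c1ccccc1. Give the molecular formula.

Atom tally by fragment:
  benzene ring core → C:6 H:6
Element totals:
  C: 6
  H: 6

C6H6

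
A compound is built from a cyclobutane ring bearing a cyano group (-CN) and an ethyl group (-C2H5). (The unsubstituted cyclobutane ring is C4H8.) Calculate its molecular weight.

Atom tally by fragment:
  cyclobutane ring core → C:4 H:8
  (− 2 ring H displaced by substituents)
  + CN → C:1 N:1
  + C2H5 → C:2 H:5
Element totals:
  C: 7
  H: 11
  N: 1
Molecular formula: C7H11N.
  M = 7(12.011) + 11(1.008) + 14.007
    = 84.077 + 11.088 + 14.007 = 109.172

109.17 g/mol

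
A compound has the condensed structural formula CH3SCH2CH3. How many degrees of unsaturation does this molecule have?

0

Element totals:
  C: 3
  H: 8
  S: 1
Molecular formula: C3H8S.
DoU = (2C + 2 + N − H − X) / 2 = (2·3 + 2 + 0 − 8 − 0) / 2 = 0.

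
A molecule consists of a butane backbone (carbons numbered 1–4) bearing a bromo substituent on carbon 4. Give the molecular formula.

Atom tally by fragment:
  CH3 → C:1 H:3
  CH2 → C:1 H:2
  CH2 → C:1 H:2
  CH2Br → C:1 H:2 Br:1
Element totals:
  C: 4
  H: 9
  Br: 1

C4H9Br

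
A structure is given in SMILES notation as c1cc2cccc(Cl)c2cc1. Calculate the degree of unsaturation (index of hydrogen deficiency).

7

Atom tally by fragment:
  naphthalene ring system core → C:10 H:8
  (− 1 ring H displaced by substituents)
  + Cl → Cl:1
Element totals:
  C: 10
  H: 7
  Cl: 1
Molecular formula: C10H7Cl.
DoU = (2C + 2 + N − H − X) / 2 = (2·10 + 2 + 0 − 7 − 1) / 2 = 7.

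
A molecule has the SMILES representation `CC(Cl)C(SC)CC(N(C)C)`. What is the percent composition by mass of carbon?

49.09%

Atom tally by fragment:
  CH3 → C:1 H:3
  CH(Cl) → C:1 H:1 Cl:1
  CH(SCH3) → C:2 H:4 S:1
  CH2 → C:1 H:2
  CH2N(CH3)2 → C:3 H:8 N:1
Element totals:
  C: 8
  H: 18
  Cl: 1
  N: 1
  S: 1
Molecular formula: C8H18ClNS.
Molar mass = 195.749 g/mol.
Mass from C: 8 × 12.011 = 96.088 g/mol.
%C = 96.088 / 195.749 × 100 = 49.09%.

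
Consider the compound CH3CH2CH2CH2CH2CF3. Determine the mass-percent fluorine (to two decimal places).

40.67%

Element totals:
  C: 6
  H: 11
  F: 3
Molecular formula: C6H11F3.
Molar mass = 140.148 g/mol.
Mass from F: 3 × 18.998 = 56.994 g/mol.
%F = 56.994 / 140.148 × 100 = 40.67%.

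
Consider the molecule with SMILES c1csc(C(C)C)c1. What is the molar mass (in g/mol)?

126.22 g/mol

Atom tally by fragment:
  thiophene ring core → C:4 H:4 S:1
  (− 1 ring H displaced by substituents)
  + CH(CH3)2 → C:3 H:7
Element totals:
  C: 7
  H: 10
  S: 1
Molecular formula: C7H10S.
  M = 7(12.011) + 10(1.008) + 32.06
    = 84.077 + 10.080 + 32.060 = 126.217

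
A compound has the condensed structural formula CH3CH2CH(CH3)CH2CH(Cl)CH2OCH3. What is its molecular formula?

C8H17ClO

Atom tally by fragment:
  CH3 → C:1 H:3
  CH2 → C:1 H:2
  CH(CH3) → C:2 H:4
  CH2 → C:1 H:2
  CH(Cl) → C:1 H:1 Cl:1
  CH2OCH3 → C:2 H:5 O:1
Element totals:
  C: 8
  H: 17
  Cl: 1
  O: 1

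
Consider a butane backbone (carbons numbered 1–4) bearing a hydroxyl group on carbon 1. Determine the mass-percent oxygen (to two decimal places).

21.58%

Atom tally by fragment:
  HOCH2 → C:1 H:3 O:1
  CH2 → C:1 H:2
  CH2 → C:1 H:2
  CH3 → C:1 H:3
Element totals:
  C: 4
  H: 10
  O: 1
Molecular formula: C4H10O.
Molar mass = 74.123 g/mol.
Mass from O: 1 × 15.999 = 15.999 g/mol.
%O = 15.999 / 74.123 × 100 = 21.58%.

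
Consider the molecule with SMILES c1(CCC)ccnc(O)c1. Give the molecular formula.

C8H11NO

Atom tally by fragment:
  pyridine ring core → C:5 H:5 N:1
  (− 2 ring H displaced by substituents)
  + CH2CH2CH3 → C:3 H:7
  + OH → O:1 H:1
Element totals:
  C: 8
  H: 11
  N: 1
  O: 1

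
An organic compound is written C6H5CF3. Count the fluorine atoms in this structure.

Atom tally by fragment:
  benzene ring core → C:6 H:6
  (− 1 ring H displaced by substituents)
  + CF3 → C:1 F:3
Element totals:
  C: 7
  H: 5
  F: 3

3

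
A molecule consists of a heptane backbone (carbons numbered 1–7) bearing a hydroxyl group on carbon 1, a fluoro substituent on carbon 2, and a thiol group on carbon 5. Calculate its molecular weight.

Atom tally by fragment:
  HOCH2 → C:1 H:3 O:1
  CH(F) → C:1 H:1 F:1
  CH2 → C:1 H:2
  CH2 → C:1 H:2
  CH(SH) → C:1 H:2 S:1
  CH2 → C:1 H:2
  CH3 → C:1 H:3
Element totals:
  C: 7
  H: 15
  F: 1
  O: 1
  S: 1
Molecular formula: C7H15FOS.
  M = 7(12.011) + 15(1.008) + 18.998 + 15.999 + 32.06
    = 84.077 + 15.120 + 18.998 + 15.999 + 32.060 = 166.254

166.25 g/mol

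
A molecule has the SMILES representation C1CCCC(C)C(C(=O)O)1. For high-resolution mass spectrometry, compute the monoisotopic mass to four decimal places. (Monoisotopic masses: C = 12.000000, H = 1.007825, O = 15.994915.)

Atom tally by fragment:
  cyclohexane ring core → C:6 H:12
  (− 2 ring H displaced by substituents)
  + CH3 → C:1 H:3
  + COOH → C:1 H:1 O:2
Element totals:
  C: 8
  H: 14
  O: 2
Molecular formula: C8H14O2.
  M = 8(12.0) + 14(1.007825) + 2(15.994915)
    = 96.000000 + 14.109550 + 31.989830 = 142.099380

142.0994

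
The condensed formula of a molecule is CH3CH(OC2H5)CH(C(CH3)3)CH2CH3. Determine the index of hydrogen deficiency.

Atom tally by fragment:
  CH3 → C:1 H:3
  CH(OC2H5) → C:3 H:6 O:1
  CH(C(CH3)3) → C:5 H:10
  CH2 → C:1 H:2
  CH3 → C:1 H:3
Element totals:
  C: 11
  H: 24
  O: 1
Molecular formula: C11H24O.
DoU = (2C + 2 + N − H − X) / 2 = (2·11 + 2 + 0 − 24 − 0) / 2 = 0.

0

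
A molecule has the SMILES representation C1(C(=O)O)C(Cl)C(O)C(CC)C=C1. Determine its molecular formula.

Atom tally by fragment:
  cyclohexene ring core → C:6 H:10
  (− 4 ring H displaced by substituents)
  + COOH → C:1 H:1 O:2
  + Cl → Cl:1
  + OH → O:1 H:1
  + C2H5 → C:2 H:5
Element totals:
  C: 9
  H: 13
  Cl: 1
  O: 3

C9H13ClO3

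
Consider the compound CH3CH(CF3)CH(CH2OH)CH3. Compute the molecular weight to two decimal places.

Element totals:
  C: 6
  H: 11
  F: 3
  O: 1
Molecular formula: C6H11F3O.
  M = 6(12.011) + 11(1.008) + 3(18.998) + 15.999
    = 72.066 + 11.088 + 56.994 + 15.999 = 156.147

156.15 g/mol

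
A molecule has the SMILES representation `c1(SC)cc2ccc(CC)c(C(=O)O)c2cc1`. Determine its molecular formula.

Atom tally by fragment:
  naphthalene ring system core → C:10 H:8
  (− 3 ring H displaced by substituents)
  + SCH3 → C:1 H:3 S:1
  + C2H5 → C:2 H:5
  + COOH → C:1 H:1 O:2
Element totals:
  C: 14
  H: 14
  O: 2
  S: 1

C14H14O2S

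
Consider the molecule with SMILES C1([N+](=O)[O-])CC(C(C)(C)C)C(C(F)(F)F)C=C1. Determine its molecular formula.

Atom tally by fragment:
  cyclohexene ring core → C:6 H:10
  (− 3 ring H displaced by substituents)
  + NO2 → N:1 O:2
  + C(CH3)3 → C:4 H:9
  + CF3 → C:1 F:3
Element totals:
  C: 11
  H: 16
  F: 3
  N: 1
  O: 2

C11H16F3NO2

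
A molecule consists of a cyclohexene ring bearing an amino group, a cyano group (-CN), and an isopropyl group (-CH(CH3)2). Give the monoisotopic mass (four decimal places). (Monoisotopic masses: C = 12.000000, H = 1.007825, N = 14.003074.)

Atom tally by fragment:
  cyclohexene ring core → C:6 H:10
  (− 3 ring H displaced by substituents)
  + NH2 → N:1 H:2
  + CN → C:1 N:1
  + CH(CH3)2 → C:3 H:7
Element totals:
  C: 10
  H: 16
  N: 2
Molecular formula: C10H16N2.
  M = 10(12.0) + 16(1.007825) + 2(14.003074)
    = 120.000000 + 16.125200 + 28.006148 = 164.131348

164.1313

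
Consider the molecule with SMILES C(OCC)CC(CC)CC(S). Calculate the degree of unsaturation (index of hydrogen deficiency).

Atom tally by fragment:
  C2H5OCH2 → C:3 H:7 O:1
  CH2 → C:1 H:2
  CH(C2H5) → C:3 H:6
  CH2 → C:1 H:2
  CH2SH → C:1 H:3 S:1
Element totals:
  C: 9
  H: 20
  O: 1
  S: 1
Molecular formula: C9H20OS.
DoU = (2C + 2 + N − H − X) / 2 = (2·9 + 2 + 0 − 20 − 0) / 2 = 0.

0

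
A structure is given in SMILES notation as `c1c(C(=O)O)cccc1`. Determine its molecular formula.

C7H6O2

Atom tally by fragment:
  benzene ring core → C:6 H:6
  (− 1 ring H displaced by substituents)
  + COOH → C:1 H:1 O:2
Element totals:
  C: 7
  H: 6
  O: 2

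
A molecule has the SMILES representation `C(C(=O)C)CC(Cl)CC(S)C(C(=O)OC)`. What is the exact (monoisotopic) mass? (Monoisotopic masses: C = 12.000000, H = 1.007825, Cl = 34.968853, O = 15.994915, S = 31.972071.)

252.0587

Atom tally by fragment:
  CH3COCH2 → C:3 H:5 O:1
  CH2 → C:1 H:2
  CH(Cl) → C:1 H:1 Cl:1
  CH2 → C:1 H:2
  CH(SH) → C:1 H:2 S:1
  CH2COOCH3 → C:3 H:5 O:2
Element totals:
  C: 10
  H: 17
  Cl: 1
  O: 3
  S: 1
Molecular formula: C10H17ClO3S.
  M = 10(12.0) + 17(1.007825) + 34.968853 + 3(15.994915) + 31.972071
    = 120.000000 + 17.133025 + 34.968853 + 47.984745 + 31.972071 = 252.058694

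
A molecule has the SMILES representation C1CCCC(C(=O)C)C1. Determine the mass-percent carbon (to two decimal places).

Atom tally by fragment:
  cyclohexane ring core → C:6 H:12
  (− 1 ring H displaced by substituents)
  + COCH3 → C:2 H:3 O:1
Element totals:
  C: 8
  H: 14
  O: 1
Molecular formula: C8H14O.
Molar mass = 126.199 g/mol.
Mass from C: 8 × 12.011 = 96.088 g/mol.
%C = 96.088 / 126.199 × 100 = 76.14%.

76.14%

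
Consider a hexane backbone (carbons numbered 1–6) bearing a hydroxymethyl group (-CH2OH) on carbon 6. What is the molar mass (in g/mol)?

Atom tally by fragment:
  CH3 → C:1 H:3
  CH2 → C:1 H:2
  CH2 → C:1 H:2
  CH2 → C:1 H:2
  CH2 → C:1 H:2
  CH2CH2OH → C:2 H:5 O:1
Element totals:
  C: 7
  H: 16
  O: 1
Molecular formula: C7H16O.
  M = 7(12.011) + 16(1.008) + 15.999
    = 84.077 + 16.128 + 15.999 = 116.204

116.20 g/mol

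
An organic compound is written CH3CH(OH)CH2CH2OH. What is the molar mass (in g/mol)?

Element totals:
  C: 4
  H: 10
  O: 2
Molecular formula: C4H10O2.
  M = 4(12.011) + 10(1.008) + 2(15.999)
    = 48.044 + 10.080 + 31.998 = 90.122

90.12 g/mol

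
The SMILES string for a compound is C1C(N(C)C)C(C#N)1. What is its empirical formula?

C3H5N

Atom tally by fragment:
  cyclopropane ring core → C:3 H:6
  (− 2 ring H displaced by substituents)
  + N(CH3)2 → N:1 C:2 H:6
  + CN → C:1 N:1
Element totals:
  C: 6
  H: 10
  N: 2
Molecular formula: C6H10N2.
gcd of subscripts = 2; dividing each by 2:
  C: 6/2 = 3
  H: 10/2 = 5
  N: 2/2 = 1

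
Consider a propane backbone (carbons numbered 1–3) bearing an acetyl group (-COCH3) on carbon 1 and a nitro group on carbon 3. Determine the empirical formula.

C5H9NO3

Atom tally by fragment:
  CH3COCH2 → C:3 H:5 O:1
  CH2 → C:1 H:2
  CH2NO2 → C:1 H:2 N:1 O:2
Element totals:
  C: 5
  H: 9
  N: 1
  O: 3
Molecular formula: C5H9NO3.
gcd of subscripts (5, 9, 1, 3) = 1, so the empirical formula equals the molecular formula.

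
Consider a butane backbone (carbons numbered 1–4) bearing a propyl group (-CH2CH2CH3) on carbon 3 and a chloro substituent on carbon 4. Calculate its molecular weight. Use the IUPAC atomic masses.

Atom tally by fragment:
  CH3 → C:1 H:3
  CH2 → C:1 H:2
  CH(CH2CH2CH3) → C:4 H:8
  CH2Cl → C:1 H:2 Cl:1
Element totals:
  C: 7
  H: 15
  Cl: 1
Molecular formula: C7H15Cl.
  M = 7(12.011) + 15(1.008) + 35.45
    = 84.077 + 15.120 + 35.450 = 134.647

134.65 g/mol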